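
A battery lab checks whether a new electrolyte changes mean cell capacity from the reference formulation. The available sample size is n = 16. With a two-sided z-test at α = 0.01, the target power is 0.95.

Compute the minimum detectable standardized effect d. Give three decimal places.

Required noncentrality: δ = z_{0.005} + z_{0.05} = 2.576 + 1.645 = 4.221.
(Lower-tail contribution to power is negligible for δ > 0.)
δ = d·√n ⇒ d = δ/√n = 4.221/√16 = 1.0552.

d ≈ 1.055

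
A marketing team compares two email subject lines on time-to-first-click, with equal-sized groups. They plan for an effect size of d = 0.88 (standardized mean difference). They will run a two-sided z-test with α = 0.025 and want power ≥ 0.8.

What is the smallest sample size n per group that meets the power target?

n = 25 per group

For power 0.8 need Φ(δ − z_{0.0125}) = 0.8, so δ = z_{0.0125} + z_{0.20} = 2.241 + 0.842 = 3.083.
(For δ > 0 the lower-tail rejection region contributes negligibly to power, so the one-term inversion is standard.)
δ = d·√(n/2) ⇒ n = 2(δ/d)² = 2 × (3.083 / 0.88)² = 24.55.
Rounding up, n = 25 per group.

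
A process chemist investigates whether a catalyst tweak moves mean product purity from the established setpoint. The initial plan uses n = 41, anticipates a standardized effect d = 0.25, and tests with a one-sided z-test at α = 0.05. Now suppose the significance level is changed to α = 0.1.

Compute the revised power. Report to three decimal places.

δ = d·√n = 0.25 × √41 = 1.6008 (unchanged). New critical value: z_{0.1} = 1.282.
Revised power = P(Z > 1.282 − δ) = Φ(0.319) = 0.6252.

Power ≈ 0.625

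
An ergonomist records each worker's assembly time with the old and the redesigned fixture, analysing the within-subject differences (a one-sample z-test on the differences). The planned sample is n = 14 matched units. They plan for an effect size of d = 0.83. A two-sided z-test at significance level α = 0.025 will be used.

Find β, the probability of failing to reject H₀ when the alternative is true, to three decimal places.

Noncentrality parameter: δ = d·√n = 0.83 × √14 = 3.1056
Two-sided α = 0.025 → critical value z_{0.0125} = 2.241.
Power = Φ(δ − 2.241) + Φ(−δ − 2.241) = Φ(0.864) + Φ(-5.347) = 0.8063 + 0.0000 = 0.8063.
Type II error: β = 1 − power = 1 − 0.8063 = 0.1937.

β ≈ 0.194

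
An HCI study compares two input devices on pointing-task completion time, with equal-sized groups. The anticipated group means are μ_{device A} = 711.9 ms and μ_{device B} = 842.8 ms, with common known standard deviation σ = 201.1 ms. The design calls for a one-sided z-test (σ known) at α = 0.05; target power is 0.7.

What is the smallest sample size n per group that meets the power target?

n = 23 per group

Standardized effect: d = |μ_{device A} − μ_{device B}| / σ = |711.9 − 842.8| / 201.1 = 0.6509
For power 0.7 need Φ(δ − z_{0.05}) = 0.7, so δ = z_{0.05} + z_{0.30} = 1.645 + 0.524 = 2.169.
δ = d·√(n/2) ⇒ n = 2(δ/d)² = 2 × (2.169 / 0.6509)² = 22.21.
Round up to the next whole unit.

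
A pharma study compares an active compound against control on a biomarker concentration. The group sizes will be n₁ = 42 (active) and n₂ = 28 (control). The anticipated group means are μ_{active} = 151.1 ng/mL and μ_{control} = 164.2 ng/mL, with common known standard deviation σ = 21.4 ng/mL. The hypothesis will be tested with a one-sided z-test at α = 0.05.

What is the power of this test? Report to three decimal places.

Power ≈ 0.806

Standardized effect: d = |μ_{active} − μ_{control}| / σ = |151.1 − 164.2| / 21.4 = 0.6121
Noncentrality parameter: δ = d / √(1/n₁ + 1/n₂) = 0.6121 / √(1/42 + 1/28) = 2.5091
One-sided α = 0.05 → critical value z_{0.05} = 1.645.
Power = Φ(δ − 1.645) = Φ(0.864) = 0.8063.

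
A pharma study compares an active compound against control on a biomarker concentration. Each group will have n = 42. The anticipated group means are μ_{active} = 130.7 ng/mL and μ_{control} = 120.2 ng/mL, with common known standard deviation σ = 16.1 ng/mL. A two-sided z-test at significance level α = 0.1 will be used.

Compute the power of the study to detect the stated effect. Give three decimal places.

Standardized effect: d = |μ_{active} − μ_{control}| / σ = |130.7 − 120.2| / 16.1 = 0.6522
Noncentrality parameter: δ = d·√(n/2) = 0.6522 × √(42/2) = 2.9886
Two-sided α = 0.1 → critical value z_{0.05} = 1.645.
Power = Φ(δ − 1.645) + Φ(−δ − 1.645) = Φ(1.344) + Φ(-4.633) = 0.9105 + 0.0000 = 0.9105.

Power ≈ 0.910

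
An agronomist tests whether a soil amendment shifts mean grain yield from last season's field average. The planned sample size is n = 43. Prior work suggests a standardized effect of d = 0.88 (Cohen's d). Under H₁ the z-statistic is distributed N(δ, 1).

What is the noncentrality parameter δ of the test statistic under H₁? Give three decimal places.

δ = d·√n = 0.88 × √43 = 5.7705

δ ≈ 5.771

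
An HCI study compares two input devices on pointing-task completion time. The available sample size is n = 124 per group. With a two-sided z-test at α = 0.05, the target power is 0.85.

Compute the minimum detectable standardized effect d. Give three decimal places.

d ≈ 0.381

Required noncentrality: δ = z_{0.025} + z_{0.15} = 1.960 + 1.036 = 2.996.
(The second rejection-region term Φ(−δ − z_{α/2}) is negligible and dropped.)
δ = d·√(n/2) ⇒ d = δ/√(n/2) = 2.996/√(124/2) = 0.3805.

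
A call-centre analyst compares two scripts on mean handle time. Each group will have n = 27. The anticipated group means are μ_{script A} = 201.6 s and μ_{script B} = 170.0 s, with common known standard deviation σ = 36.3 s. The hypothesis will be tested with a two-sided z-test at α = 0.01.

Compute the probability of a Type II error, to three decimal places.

β ≈ 0.267

Standardized effect: d = |μ_{script A} − μ_{script B}| / σ = |201.6 − 170.0| / 36.3 = 0.8705
Noncentrality parameter: δ = d·√(n/2) = 0.8705 × √(27/2) = 3.1985
Two-sided α = 0.01 → critical value z_{0.005} = 2.576.
Power = Φ(δ − 2.576) + Φ(−δ − 2.576) = Φ(0.623) + Φ(-5.774) = 0.7333 + 0.0000 = 0.7333.
Type II error: β = 1 − power = 1 − 0.7333 = 0.2667.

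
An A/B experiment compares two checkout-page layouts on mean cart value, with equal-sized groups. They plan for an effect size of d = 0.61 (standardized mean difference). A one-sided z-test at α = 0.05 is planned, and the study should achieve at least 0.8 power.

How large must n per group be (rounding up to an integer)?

For power 0.8 need Φ(δ − z_{0.05}) = 0.8, so δ = z_{0.05} + z_{0.20} = 1.645 + 0.842 = 2.486.
δ = d·√(n/2) ⇒ n = 2(δ/d)² = 2 × (2.486 / 0.61)² = 33.23.
Rounding up, n = 34 per group.

n = 34 per group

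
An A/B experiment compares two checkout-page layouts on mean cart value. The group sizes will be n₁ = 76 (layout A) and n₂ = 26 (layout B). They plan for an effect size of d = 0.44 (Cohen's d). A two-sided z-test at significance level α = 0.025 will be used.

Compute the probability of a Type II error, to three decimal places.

Noncentrality parameter: δ = d / √(1/n₁ + 1/n₂) = 0.44 / √(1/76 + 1/26) = 1.9366
Two-sided α = 0.025 → critical value z_{0.0125} = 2.241.
Power = Φ(δ − 2.241) + Φ(−δ − 2.241) = Φ(-0.305) + Φ(-4.178) = 0.3803 + 0.0000 = 0.3803.
Type II error: β = 1 − power = 1 − 0.3803 = 0.6197.

β ≈ 0.620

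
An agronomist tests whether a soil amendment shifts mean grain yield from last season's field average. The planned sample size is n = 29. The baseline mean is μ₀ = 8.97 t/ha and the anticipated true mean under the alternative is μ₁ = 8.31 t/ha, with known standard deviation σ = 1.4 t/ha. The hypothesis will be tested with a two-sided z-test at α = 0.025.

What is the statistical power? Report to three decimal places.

Power ≈ 0.617

Standardized effect: d = |μ₁ − μ₀| / σ = |8.31 − 8.97| / 1.4 = 0.4714
Noncentrality parameter: δ = d·√n = 0.4714 × √29 = 2.5387
Critical value for a two-sided test at α = 0.025: z_{α/2} = 2.241.
Power = Φ(δ − 2.241) + Φ(−δ − 2.241) = Φ(0.297) + Φ(-4.780) = 0.6169 + 0.0000 = 0.6169.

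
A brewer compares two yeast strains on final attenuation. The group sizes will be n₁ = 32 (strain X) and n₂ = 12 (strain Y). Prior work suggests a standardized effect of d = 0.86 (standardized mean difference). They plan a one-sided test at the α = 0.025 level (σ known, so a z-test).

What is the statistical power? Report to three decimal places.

Power ≈ 0.719

Noncentrality parameter: δ = d / √(1/n₁ + 1/n₂) = 0.86 / √(1/32 + 1/12) = 2.5406
One-sided α = 0.025 → critical value z_{0.025} = 1.960.
Power = Φ(δ − 1.960) = Φ(0.581) = 0.7193.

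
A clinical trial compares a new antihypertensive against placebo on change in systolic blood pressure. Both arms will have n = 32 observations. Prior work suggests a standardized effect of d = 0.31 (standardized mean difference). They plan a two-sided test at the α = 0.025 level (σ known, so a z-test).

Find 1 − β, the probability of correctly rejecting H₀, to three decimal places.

Power ≈ 0.159

Noncentrality parameter: δ = d·√(n/2) = 0.31 × √(32/2) = 1.2400
Two-sided α = 0.025 → critical value z_{0.0125} = 2.241.
Power = Φ(δ − 2.241) + Φ(−δ − 2.241) = Φ(-1.001) + Φ(-3.481) = 0.1583 + 0.0002 = 0.1586.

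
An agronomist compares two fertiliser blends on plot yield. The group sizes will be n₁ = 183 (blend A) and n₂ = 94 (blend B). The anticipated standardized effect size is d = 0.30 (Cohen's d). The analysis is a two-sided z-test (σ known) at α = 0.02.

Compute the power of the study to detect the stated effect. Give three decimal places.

Power ≈ 0.515

Noncentrality parameter: δ = d / √(1/n₁ + 1/n₂) = 0.30 / √(1/183 + 1/94) = 2.3641
Critical value for a two-sided test at α = 0.02: z_{α/2} = 2.326.
Power = Φ(δ − 2.326) + Φ(−δ − 2.326) = Φ(0.038) + Φ(-4.690) = 0.5151 + 0.0000 = 0.5151.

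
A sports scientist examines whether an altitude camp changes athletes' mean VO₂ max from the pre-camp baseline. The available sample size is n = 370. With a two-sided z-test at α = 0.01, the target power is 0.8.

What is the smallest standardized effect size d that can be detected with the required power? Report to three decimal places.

d ≈ 0.178

Required noncentrality: δ = z_{0.005} + z_{0.20} = 2.576 + 0.842 = 3.417.
(The second rejection-region term Φ(−δ − z_{α/2}) is negligible and dropped.)
δ = d·√n ⇒ d = δ/√n = 3.417/√370 = 0.1777.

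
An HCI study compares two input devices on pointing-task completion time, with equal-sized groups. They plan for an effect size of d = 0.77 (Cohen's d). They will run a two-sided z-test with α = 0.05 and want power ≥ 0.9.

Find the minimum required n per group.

n = 36 per group

Set Φ(δ − 1.960) = 0.9; then δ − 1.960 = Φ⁻¹(0.9) = 1.282, giving δ = 3.242.
(For δ > 0 the lower-tail rejection region contributes negligibly to power, so the one-term inversion is standard.)
δ = d·√(n/2) ⇒ n = 2(δ/d)² = 2 × (3.242 / 0.77)² = 35.44.
Round up to the next whole unit.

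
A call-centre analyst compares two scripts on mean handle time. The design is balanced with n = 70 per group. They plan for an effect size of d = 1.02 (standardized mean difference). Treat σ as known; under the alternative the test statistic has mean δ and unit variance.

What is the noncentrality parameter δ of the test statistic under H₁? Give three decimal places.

δ ≈ 6.034

δ = d·√(n/2) = 1.02 × √(70/2) = 6.0344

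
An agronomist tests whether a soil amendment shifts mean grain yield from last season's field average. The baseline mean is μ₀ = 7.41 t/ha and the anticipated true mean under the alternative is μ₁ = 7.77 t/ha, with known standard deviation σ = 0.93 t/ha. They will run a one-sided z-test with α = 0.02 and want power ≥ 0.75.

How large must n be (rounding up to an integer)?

n = 50

Standardized effect: d = |μ₁ − μ₀| / σ = |7.77 − 7.41| / 0.93 = 0.3871
Set Φ(δ − 2.054) = 0.75; then δ − 2.054 = Φ⁻¹(0.75) = 0.674, giving δ = 2.728.
δ = d·√n ⇒ n = (δ/d)² = (2.728 / 0.3871)² = 49.67.
Round up to the next whole unit.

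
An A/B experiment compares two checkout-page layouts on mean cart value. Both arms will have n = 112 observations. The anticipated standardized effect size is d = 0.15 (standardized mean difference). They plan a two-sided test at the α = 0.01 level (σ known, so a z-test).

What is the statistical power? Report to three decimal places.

Power ≈ 0.073

Noncentrality parameter: δ = d·√(n/2) = 0.15 × √(112/2) = 1.1225
Two-sided α = 0.01 → critical value z_{0.005} = 2.576.
Power = Φ(δ − 2.576) + Φ(−δ − 2.576) = Φ(-1.453) + Φ(-3.698) = 0.0731 + 0.0001 = 0.0732.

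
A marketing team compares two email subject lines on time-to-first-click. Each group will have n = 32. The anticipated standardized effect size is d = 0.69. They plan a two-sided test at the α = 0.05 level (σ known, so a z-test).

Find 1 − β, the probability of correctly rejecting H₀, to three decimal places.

Noncentrality parameter: δ = d·√(n/2) = 0.69 × √(32/2) = 2.7600
Two-sided α = 0.05 → critical value z_{0.025} = 1.960.
Power = Φ(δ − 1.960) + Φ(−δ − 1.960) = Φ(0.800) + Φ(-4.720) = 0.7882 + 0.0000 = 0.7882.

Power ≈ 0.788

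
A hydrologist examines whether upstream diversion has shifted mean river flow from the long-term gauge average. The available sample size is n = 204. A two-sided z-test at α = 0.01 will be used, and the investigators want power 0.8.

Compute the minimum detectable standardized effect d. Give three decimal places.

d ≈ 0.239

Required noncentrality: δ = z_{0.005} + z_{0.20} = 2.576 + 0.842 = 3.417.
(Lower-tail contribution to power is negligible for δ > 0.)
δ = d·√n ⇒ d = δ/√n = 3.417/√204 = 0.2393.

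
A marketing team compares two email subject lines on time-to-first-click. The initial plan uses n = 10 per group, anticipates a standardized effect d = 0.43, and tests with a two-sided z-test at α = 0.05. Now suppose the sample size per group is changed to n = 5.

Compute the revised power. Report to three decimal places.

Power ≈ 0.104

With n = 5 per group: δ = d·√(n/2) = 0.43 × √(5/2) = 0.6799. Critical value z_{0.025} = 1.960.
Revised power = Φ(δ − 1.960) + Φ(−δ − 1.960) = Φ(-1.280) + Φ(-2.640) = 0.1003 + 0.0041 = 0.1044.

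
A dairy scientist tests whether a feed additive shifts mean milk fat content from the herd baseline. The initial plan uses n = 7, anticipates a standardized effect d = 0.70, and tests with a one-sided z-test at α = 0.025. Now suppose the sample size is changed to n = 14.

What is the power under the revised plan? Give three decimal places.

With n = 14: δ = d·√n = 0.70 × √14 = 2.6192. Critical value z_{0.025} = 1.960.
Revised power = Φ(δ − 1.960) = Φ(0.659) = 0.7451.

Power ≈ 0.745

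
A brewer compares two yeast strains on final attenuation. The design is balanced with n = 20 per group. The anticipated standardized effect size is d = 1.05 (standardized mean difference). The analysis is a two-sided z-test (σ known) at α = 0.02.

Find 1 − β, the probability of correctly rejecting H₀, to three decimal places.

Noncentrality parameter: δ = d·√(n/2) = 1.05 × √(20/2) = 3.3204
Two-sided α = 0.02 → critical value z_{0.01} = 2.326.
Power = Φ(δ − 2.326) + Φ(−δ − 2.326) = Φ(0.994) + Φ(-5.647) = 0.8399 + 0.0000 = 0.8399.

Power ≈ 0.840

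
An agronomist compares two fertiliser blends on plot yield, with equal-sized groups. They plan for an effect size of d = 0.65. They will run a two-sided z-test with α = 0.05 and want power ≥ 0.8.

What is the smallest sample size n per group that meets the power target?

n = 38 per group

Set Φ(δ − 1.960) = 0.8; then δ − 1.960 = Φ⁻¹(0.8) = 0.842, giving δ = 2.802.
(Ignoring the negligible lower-tail rejection probability gives the usual closed-form inversion.)
δ = d·√(n/2) ⇒ n = 2(δ/d)² = 2 × (2.802 / 0.65)² = 37.15.
Round up to the next whole unit.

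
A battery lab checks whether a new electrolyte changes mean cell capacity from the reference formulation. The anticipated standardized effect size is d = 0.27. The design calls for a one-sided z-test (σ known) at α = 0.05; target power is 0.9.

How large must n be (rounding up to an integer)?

For power 0.9 need Φ(δ − z_{0.05}) = 0.9, so δ = z_{0.05} + z_{0.10} = 1.645 + 1.282 = 2.926.
δ = d·√n ⇒ n = (δ/d)² = (2.926 / 0.27)² = 117.47.
Round up to the next whole unit.

n = 118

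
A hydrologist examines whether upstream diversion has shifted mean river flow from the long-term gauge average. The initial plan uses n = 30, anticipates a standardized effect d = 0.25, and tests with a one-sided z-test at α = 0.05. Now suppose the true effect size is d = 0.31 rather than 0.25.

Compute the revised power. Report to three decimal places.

Power ≈ 0.521

With d = 0.31: δ = d·√n = 0.31 × √30 = 1.6979. Critical value z_{0.05} = 1.645.
Revised power = Φ(δ − 1.645) = Φ(0.053) = 0.5212.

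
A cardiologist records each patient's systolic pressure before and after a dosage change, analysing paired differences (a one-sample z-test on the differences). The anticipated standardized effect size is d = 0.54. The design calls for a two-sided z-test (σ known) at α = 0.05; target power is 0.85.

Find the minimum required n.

n = 31

For power 0.85 need Φ(δ − z_{0.025}) = 0.85, so δ = z_{0.025} + z_{0.15} = 1.960 + 1.036 = 2.996.
(The Φ(−δ − z_{α/2}) term is vanishingly small for δ > 0 and is dropped in the standard sample-size formula.)
δ = d·√n ⇒ n = (δ/d)² = (2.996 / 0.54)² = 30.79.
Round up to the next whole unit.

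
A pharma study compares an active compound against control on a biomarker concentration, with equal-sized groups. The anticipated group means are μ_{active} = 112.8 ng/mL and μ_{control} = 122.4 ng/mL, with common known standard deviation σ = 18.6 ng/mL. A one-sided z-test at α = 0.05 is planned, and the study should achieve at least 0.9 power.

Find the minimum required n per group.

Standardized effect: d = |μ_{active} − μ_{control}| / σ = |112.8 − 122.4| / 18.6 = 0.5161
Set Φ(δ − 1.645) = 0.9; then δ − 1.645 = Φ⁻¹(0.9) = 1.282, giving δ = 2.926.
δ = d·√(n/2) ⇒ n = 2(δ/d)² = 2 × (2.926 / 0.5161)² = 64.30.
Round up to the next whole unit.

n = 65 per group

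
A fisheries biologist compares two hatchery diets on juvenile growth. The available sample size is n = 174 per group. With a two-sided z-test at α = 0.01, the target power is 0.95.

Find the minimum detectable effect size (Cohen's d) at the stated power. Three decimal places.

d ≈ 0.453

Need Φ(δ − 2.576) = 0.95, so δ = 2.576 + 1.645 = 4.221.
(The second rejection-region term Φ(−δ − z_{α/2}) is negligible and dropped.)
δ = d·√(n/2) ⇒ d = δ/√(n/2) = 4.221/√(174/2) = 0.4525.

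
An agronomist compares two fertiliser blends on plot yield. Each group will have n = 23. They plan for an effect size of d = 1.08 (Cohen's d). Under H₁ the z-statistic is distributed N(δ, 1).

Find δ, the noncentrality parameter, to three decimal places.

δ = d·√(n/2) = 1.08 × √(23/2) = 3.6625

δ ≈ 3.662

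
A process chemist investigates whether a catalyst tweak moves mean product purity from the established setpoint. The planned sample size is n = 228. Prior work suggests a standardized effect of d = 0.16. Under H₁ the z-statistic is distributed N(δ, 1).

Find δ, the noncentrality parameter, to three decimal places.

δ ≈ 2.416

The noncentrality parameter scales effect size by the design's sample-size factor: δ = d·√n = 0.16 × √228 = 2.4159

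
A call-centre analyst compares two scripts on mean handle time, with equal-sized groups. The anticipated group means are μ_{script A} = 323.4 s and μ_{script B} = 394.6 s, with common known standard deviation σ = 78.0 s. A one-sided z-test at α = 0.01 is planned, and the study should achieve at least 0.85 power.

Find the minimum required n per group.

Standardized effect: d = |μ_{script A} − μ_{script B}| / σ = |323.4 − 394.6| / 78.0 = 0.9128
Set Φ(δ − 2.326) = 0.85; then δ − 2.326 = Φ⁻¹(0.85) = 1.036, giving δ = 3.363.
δ = d·√(n/2) ⇒ n = 2(δ/d)² = 2 × (3.363 / 0.9128)² = 27.14.
Round up to the next whole unit.

n = 28 per group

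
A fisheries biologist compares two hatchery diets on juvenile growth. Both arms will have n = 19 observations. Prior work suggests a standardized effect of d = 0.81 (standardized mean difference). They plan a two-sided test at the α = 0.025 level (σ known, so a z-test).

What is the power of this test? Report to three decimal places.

Noncentrality parameter: λ = d·√(n/2) = 0.81 × √(19/2) = 2.4966
Critical value for a two-sided test at α = 0.025: z_{α/2} = 2.241.
Power = Φ(λ − 2.241) + Φ(−λ − 2.241) = Φ(0.255) + Φ(-4.738) = 0.6007 + 0.0000 = 0.6007.

Power ≈ 0.601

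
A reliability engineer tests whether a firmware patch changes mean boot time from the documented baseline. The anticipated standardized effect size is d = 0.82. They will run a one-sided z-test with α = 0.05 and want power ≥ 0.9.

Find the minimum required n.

n = 13

For power 0.9 need Φ(δ − z_{0.05}) = 0.9, so δ = z_{0.05} + z_{0.10} = 1.645 + 1.282 = 2.926.
δ = d·√n ⇒ n = (δ/d)² = (2.926 / 0.82)² = 12.74.
Rounding up, n = 13.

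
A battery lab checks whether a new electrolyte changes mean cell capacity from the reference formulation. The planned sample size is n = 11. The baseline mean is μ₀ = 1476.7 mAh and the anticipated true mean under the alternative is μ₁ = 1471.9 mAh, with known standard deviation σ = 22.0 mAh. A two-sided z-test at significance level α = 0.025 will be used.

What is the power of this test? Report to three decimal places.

Power ≈ 0.066

Standardized effect: d = |μ₁ − μ₀| / σ = |1471.9 − 1476.7| / 22.0 = 0.2182
Noncentrality parameter: δ = d·√n = 0.2182 × √11 = 0.7236
Critical value for a two-sided test at α = 0.025: z_{α/2} = 2.241.
Power = Φ(δ − 2.241) + Φ(−δ − 2.241) = Φ(-1.518) + Φ(-2.965) = 0.0645 + 0.0015 = 0.0660.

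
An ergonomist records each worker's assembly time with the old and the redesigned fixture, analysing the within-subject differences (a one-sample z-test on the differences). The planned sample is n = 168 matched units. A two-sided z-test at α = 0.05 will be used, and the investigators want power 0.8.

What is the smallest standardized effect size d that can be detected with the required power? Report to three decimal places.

Need Φ(δ − 1.960) = 0.8, so δ = 1.960 + 0.842 = 2.802.
(The second rejection-region term Φ(−δ − z_{α/2}) is negligible and dropped.)
δ = d·√n ⇒ d = δ/√n = 2.802/√168 = 0.2161.

d ≈ 0.216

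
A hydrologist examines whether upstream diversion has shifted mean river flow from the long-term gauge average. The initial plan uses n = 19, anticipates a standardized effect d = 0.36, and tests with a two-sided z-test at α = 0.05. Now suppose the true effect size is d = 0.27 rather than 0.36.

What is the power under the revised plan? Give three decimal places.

With d = 0.27: δ = d·√n = 0.27 × √19 = 1.1769. Critical value z_{0.025} = 1.960.
Revised power = Φ(δ − 1.960) + Φ(−δ − 1.960) = Φ(-0.783) + Φ(-3.137) = 0.2168 + 0.0009 = 0.2176.

Power ≈ 0.218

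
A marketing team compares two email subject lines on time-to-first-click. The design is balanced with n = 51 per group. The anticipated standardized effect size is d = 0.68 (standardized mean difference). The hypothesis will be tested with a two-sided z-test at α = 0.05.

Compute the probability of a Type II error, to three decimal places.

Noncentrality parameter: δ = d·√(n/2) = 0.68 × √(51/2) = 3.4338
Two-sided α = 0.05 → critical value z_{0.025} = 1.960.
Power = Φ(δ − 1.960) + Φ(−δ − 1.960) = Φ(1.474) + Φ(-5.394) = 0.9297 + 0.0000 = 0.9297.
Type II error: β = 1 − power = 1 − 0.9297 = 0.0703.

β ≈ 0.070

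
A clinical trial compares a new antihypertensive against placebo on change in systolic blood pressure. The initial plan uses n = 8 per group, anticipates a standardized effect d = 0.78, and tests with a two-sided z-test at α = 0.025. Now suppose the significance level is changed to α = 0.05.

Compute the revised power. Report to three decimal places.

Power ≈ 0.345

δ = d·√(n/2) = 0.78 × √(8/2) = 1.5600 (unchanged). New critical value: z_{0.025} = 1.960.
Revised power = Φ(δ − 1.960) + Φ(−δ − 1.960) = Φ(-0.400) + Φ(-3.520) = 0.3446 + 0.0002 = 0.3448.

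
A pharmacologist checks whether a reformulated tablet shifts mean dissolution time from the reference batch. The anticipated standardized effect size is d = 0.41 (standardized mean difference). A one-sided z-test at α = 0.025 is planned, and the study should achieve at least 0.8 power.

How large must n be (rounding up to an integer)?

For power 0.8 need Φ(δ − z_{0.025}) = 0.8, so δ = z_{0.025} + z_{0.20} = 1.960 + 0.842 = 2.802.
δ = d·√n ⇒ n = (δ/d)² = (2.802 / 0.41)² = 46.69.
Rounding up, n = 47.

n = 47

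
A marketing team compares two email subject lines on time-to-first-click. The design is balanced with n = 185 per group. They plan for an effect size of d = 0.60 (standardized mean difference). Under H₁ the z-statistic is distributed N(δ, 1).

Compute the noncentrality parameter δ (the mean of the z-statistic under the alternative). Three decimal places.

The noncentrality parameter scales effect size by the design's sample-size factor: δ = d·√(n/2) = 0.60 × √(185/2) = 5.7706

δ ≈ 5.771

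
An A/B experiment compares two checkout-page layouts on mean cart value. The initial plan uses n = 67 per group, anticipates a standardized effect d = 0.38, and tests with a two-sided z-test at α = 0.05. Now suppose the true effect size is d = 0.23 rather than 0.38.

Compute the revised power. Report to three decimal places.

With d = 0.23: δ = d·√(n/2) = 0.23 × √(67/2) = 1.3312. Critical value z_{0.025} = 1.960.
Revised power = Φ(δ − 1.960) + Φ(−δ − 1.960) = Φ(-0.629) + Φ(-3.291) = 0.2648 + 0.0005 = 0.2653.

Power ≈ 0.265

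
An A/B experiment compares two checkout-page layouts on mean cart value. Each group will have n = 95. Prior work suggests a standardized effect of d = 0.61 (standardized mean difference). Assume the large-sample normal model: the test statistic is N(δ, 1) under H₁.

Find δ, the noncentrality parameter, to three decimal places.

δ = d·√(n/2) = 0.61 × √(95/2) = 4.2041

δ ≈ 4.204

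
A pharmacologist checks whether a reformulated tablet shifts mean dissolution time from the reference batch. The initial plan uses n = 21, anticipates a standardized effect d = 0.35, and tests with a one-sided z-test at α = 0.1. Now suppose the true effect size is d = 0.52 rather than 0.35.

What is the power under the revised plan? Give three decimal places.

Power ≈ 0.865

With d = 0.52: δ = d·√n = 0.52 × √21 = 2.3829. Critical value z_{0.1} = 1.282.
Revised power = Φ(δ − 1.282) = Φ(1.101) = 0.8646.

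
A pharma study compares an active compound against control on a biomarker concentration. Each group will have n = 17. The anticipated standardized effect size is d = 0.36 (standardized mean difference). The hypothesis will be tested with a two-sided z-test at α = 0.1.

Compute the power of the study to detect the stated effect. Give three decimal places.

Noncentrality parameter: δ = d·√(n/2) = 0.36 × √(17/2) = 1.0496
Two-sided α = 0.1 → critical value z_{0.05} = 1.645.
Power = Φ(δ − 1.645) + Φ(−δ − 1.645) = Φ(-0.595) + Φ(-2.694) = 0.2758 + 0.0035 = 0.2794.

Power ≈ 0.279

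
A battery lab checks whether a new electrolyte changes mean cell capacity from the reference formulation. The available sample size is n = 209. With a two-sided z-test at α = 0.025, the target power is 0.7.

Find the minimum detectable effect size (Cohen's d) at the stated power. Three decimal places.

Required noncentrality: δ = z_{0.0125} + z_{0.30} = 2.241 + 0.524 = 2.766.
(The second rejection-region term Φ(−δ − z_{α/2}) is negligible and dropped.)
δ = d·√n ⇒ d = δ/√n = 2.766/√209 = 0.1913.

d ≈ 0.191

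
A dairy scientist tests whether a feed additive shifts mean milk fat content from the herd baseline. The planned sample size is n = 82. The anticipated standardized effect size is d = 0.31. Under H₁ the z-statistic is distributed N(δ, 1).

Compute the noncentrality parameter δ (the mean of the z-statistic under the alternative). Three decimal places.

The noncentrality parameter scales effect size by the design's sample-size factor: δ = d·√n = 0.31 × √82 = 2.8072

δ ≈ 2.807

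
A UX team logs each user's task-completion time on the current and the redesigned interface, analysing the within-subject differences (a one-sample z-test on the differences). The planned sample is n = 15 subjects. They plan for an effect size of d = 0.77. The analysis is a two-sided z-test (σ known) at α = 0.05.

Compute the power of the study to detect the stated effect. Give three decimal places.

Noncentrality parameter: λ = d·√n = 0.77 × √15 = 2.9822
Two-sided α = 0.05 → critical value z_{0.025} = 1.960.
Power = Φ(λ − 1.960) + Φ(−λ − 1.960) = Φ(1.022) + Φ(-4.942) = 0.8467 + 0.0000 = 0.8467.

Power ≈ 0.847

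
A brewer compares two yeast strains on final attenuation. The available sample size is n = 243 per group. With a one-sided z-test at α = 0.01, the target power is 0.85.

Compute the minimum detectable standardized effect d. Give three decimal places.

Need Φ(δ − 2.326) = 0.85, so δ = 2.326 + 1.036 = 3.363.
δ = d·√(n/2) ⇒ d = δ/√(n/2) = 3.363/√(243/2) = 0.3051.

d ≈ 0.305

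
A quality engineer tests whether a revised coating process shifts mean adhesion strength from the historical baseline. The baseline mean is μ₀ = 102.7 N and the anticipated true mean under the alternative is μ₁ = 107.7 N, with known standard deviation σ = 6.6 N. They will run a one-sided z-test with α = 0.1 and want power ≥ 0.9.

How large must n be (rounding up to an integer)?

Standardized effect: d = |μ₁ − μ₀| / σ = |107.7 − 102.7| / 6.6 = 0.7576
For power 0.9 need Φ(δ − z_{0.1}) = 0.9, so δ = z_{0.1} + z_{0.10} = 1.282 + 1.282 = 2.563.
δ = d·√n ⇒ n = (δ/d)² = (2.563 / 0.7576)² = 11.45.
Rounding up, n = 12.

n = 12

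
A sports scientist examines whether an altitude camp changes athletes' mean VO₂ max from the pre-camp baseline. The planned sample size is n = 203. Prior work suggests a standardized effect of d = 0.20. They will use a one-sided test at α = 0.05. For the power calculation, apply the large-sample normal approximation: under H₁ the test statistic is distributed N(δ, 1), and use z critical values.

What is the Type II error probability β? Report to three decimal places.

β ≈ 0.114

Noncentrality parameter: δ = d·√n = 0.20 × √203 = 2.8496
Critical value for a one-sided test at α = 0.05: z_α = 1.645.
Power = Φ(δ − 1.645) = Φ(1.205) = 0.8858.
Type II error: β = 1 − power = 1 − 0.8858 = 0.1142.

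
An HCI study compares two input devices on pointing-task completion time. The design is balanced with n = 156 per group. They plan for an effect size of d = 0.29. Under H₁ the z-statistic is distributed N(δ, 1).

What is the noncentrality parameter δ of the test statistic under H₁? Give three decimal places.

δ ≈ 2.561

The noncentrality parameter scales effect size by the design's sample-size factor: δ = d·√(n/2) = 0.29 × √(156/2) = 2.5612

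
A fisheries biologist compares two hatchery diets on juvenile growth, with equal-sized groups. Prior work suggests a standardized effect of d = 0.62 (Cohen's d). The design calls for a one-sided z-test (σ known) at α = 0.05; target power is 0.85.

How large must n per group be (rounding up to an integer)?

Set Φ(δ − 1.645) = 0.85; then δ − 1.645 = Φ⁻¹(0.85) = 1.036, giving δ = 2.681.
δ = d·√(n/2) ⇒ n = 2(δ/d)² = 2 × (2.681 / 0.62)² = 37.41.
Rounding up, n = 38 per group.

n = 38 per group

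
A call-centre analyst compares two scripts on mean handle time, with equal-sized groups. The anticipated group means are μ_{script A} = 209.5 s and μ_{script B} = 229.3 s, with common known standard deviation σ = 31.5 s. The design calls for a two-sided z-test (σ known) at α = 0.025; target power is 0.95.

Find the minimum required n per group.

n = 77 per group

Standardized effect: d = |μ_{script A} − μ_{script B}| / σ = |209.5 − 229.3| / 31.5 = 0.6286
For power 0.95 need Φ(δ − z_{0.0125}) = 0.95, so δ = z_{0.0125} + z_{0.05} = 2.241 + 1.645 = 3.886.
(The Φ(−δ − z_{α/2}) term is vanishingly small for δ > 0 and is dropped in the standard sample-size formula.)
δ = d·√(n/2) ⇒ n = 2(δ/d)² = 2 × (3.886 / 0.6286)² = 76.45.
Rounding up, n = 77 per group.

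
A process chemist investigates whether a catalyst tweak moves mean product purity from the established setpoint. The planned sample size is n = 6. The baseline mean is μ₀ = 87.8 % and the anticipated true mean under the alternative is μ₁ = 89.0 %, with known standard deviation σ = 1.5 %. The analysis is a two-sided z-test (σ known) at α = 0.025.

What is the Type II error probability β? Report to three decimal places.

Standardized effect: d = |μ₁ − μ₀| / σ = |89.0 − 87.8| / 1.5 = 0.8000
Noncentrality parameter: δ = d·√n = 0.8000 × √6 = 1.9596
Critical value for a two-sided test at α = 0.025: z_{α/2} = 2.241.
Power = Φ(δ − 2.241) + Φ(−δ − 2.241) = Φ(-0.282) + Φ(-4.201) = 0.3890 + 0.0000 = 0.3891.
Type II error: β = 1 − power = 1 − 0.3891 = 0.6109.

β ≈ 0.611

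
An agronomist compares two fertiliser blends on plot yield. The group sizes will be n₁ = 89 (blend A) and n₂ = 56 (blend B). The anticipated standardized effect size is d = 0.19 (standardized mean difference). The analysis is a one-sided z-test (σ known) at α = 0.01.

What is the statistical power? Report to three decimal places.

Power ≈ 0.113

Noncentrality parameter: δ = d / √(1/n₁ + 1/n₂) = 0.19 / √(1/89 + 1/56) = 1.1139
One-sided α = 0.01 → critical value z_{0.01} = 2.326.
Power = P(Z > 2.326 − δ) = Φ(-1.212) = 0.1127.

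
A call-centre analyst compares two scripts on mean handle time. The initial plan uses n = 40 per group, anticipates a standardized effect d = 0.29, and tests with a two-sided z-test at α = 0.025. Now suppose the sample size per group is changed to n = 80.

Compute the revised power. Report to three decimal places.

Power ≈ 0.342

With n = 80 per group: δ = d·√(n/2) = 0.29 × √(80/2) = 1.8341. Critical value z_{0.0125} = 2.241.
Revised power = Φ(δ − 2.241) + Φ(−δ − 2.241) = Φ(-0.407) + Φ(-4.076) = 0.3419 + 0.0000 = 0.3419.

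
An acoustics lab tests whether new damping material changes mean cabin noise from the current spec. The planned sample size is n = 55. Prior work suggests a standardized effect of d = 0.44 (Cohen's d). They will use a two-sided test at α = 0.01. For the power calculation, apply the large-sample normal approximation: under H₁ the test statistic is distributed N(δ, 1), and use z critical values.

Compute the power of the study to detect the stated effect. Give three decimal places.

Noncentrality parameter: δ = d·√n = 0.44 × √55 = 3.2631
Critical value for a two-sided test at α = 0.01: z_{α/2} = 2.576.
Power = Φ(δ − 2.576) + Φ(−δ − 2.576) = Φ(0.687) + Φ(-5.839) = 0.7541 + 0.0000 = 0.7541.

Power ≈ 0.754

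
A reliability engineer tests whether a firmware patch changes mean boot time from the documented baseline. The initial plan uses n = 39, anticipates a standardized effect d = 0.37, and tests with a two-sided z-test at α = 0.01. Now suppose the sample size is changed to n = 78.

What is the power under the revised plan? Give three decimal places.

Power ≈ 0.756

With n = 78: δ = d·√n = 0.37 × √78 = 3.2678. Critical value z_{0.005} = 2.576.
Revised power = Φ(δ − 2.576) + Φ(−δ − 2.576) = Φ(0.692) + Φ(-5.844) = 0.7555 + 0.0000 = 0.7555.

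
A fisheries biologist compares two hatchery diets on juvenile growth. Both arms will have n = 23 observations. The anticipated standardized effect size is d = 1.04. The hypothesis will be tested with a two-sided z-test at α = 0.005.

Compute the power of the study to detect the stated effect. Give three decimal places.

Power ≈ 0.764

Noncentrality parameter: δ = d·√(n/2) = 1.04 × √(23/2) = 3.5268
Two-sided α = 0.005 → critical value z_{0.0025} = 2.807.
Power = Φ(δ − 2.807) + Φ(−δ − 2.807) = Φ(0.720) + Φ(-6.334) = 0.7642 + 0.0000 = 0.7642.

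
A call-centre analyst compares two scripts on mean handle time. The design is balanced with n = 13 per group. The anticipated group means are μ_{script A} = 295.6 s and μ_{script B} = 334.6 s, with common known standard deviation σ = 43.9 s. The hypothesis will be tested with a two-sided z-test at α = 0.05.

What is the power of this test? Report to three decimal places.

Standardized effect: d = |μ_{script A} − μ_{script B}| / σ = |295.6 − 334.6| / 43.9 = 0.8884
Noncentrality parameter: λ = d·√(n/2) = 0.8884 × √(13/2) = 2.2649
Two-sided α = 0.05 → critical value z_{0.025} = 1.960.
Power = Φ(λ − 1.960) + Φ(−λ − 1.960) = Φ(0.305) + Φ(-4.225) = 0.6198 + 0.0000 = 0.6198.

Power ≈ 0.620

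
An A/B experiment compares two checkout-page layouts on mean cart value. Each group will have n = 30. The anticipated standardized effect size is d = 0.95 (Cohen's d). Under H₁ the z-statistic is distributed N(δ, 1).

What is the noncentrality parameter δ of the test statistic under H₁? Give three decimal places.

δ ≈ 3.679

The noncentrality parameter scales effect size by the design's sample-size factor: δ = d·√(n/2) = 0.95 × √(30/2) = 3.6793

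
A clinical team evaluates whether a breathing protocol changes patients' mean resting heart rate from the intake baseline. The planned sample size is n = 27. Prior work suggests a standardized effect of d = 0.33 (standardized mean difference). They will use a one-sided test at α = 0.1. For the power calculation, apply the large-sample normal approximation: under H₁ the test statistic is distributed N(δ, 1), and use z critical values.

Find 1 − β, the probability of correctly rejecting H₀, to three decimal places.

Power ≈ 0.668

Noncentrality parameter: δ = d·√n = 0.33 × √27 = 1.7147
Critical value for a one-sided test at α = 0.1: z_α = 1.282.
Power = P(Z > 1.282 − δ) = Φ(0.433) = 0.6676.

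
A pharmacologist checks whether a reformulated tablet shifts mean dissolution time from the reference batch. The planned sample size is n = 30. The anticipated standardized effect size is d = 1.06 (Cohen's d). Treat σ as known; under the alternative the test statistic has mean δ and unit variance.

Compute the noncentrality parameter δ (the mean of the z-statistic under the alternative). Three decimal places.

δ = d·√n = 1.06 × √30 = 5.8059

δ ≈ 5.806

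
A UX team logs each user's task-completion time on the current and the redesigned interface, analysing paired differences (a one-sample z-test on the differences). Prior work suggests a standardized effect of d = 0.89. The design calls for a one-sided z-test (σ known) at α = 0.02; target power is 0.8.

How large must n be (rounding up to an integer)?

Set Φ(δ − 2.054) = 0.8; then δ − 2.054 = Φ⁻¹(0.8) = 0.842, giving δ = 2.895.
δ = d·√n ⇒ n = (δ/d)² = (2.895 / 0.89)² = 10.58.
Rounding up, n = 11.

n = 11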